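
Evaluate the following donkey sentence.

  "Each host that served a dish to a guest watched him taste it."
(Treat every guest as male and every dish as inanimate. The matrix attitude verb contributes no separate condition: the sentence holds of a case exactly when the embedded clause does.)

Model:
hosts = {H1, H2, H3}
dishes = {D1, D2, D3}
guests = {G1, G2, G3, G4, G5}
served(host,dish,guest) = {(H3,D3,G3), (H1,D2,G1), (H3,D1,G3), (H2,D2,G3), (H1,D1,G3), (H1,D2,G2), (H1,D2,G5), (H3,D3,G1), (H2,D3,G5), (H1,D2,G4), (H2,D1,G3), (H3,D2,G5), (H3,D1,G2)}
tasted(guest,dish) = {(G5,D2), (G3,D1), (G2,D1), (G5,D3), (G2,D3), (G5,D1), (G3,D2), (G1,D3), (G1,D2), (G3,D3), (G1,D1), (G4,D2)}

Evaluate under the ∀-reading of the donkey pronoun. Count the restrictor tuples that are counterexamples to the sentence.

1

"him" takes "a guest" as antecedent and "it" takes "a dish"; both are donkey pronouns co-varying with the restrictor.
Strong reading: for every (h,d,g) with served(h,d,g), tasted(g,d).
Restrictor triples: (H1,D1,G3)→tasted(G3,D1) ✓  (H1,D2,G1)→tasted(G1,D2) ✓  (H1,D2,G2)→tasted(G2,D2) ✗  (H1,D2,G4)→tasted(G4,D2) ✓  (H1,D2,G5)→tasted(G5,D2) ✓  (H2,D1,G3)→tasted(G3,D1) ✓  (H2,D2,G3)→tasted(G3,D2) ✓  (H2,D3,G5)→tasted(G5,D3) ✓  (H3,D1,G2)→tasted(G2,D1) ✓  (H3,D1,G3)→tasted(G3,D1) ✓  (H3,D2,G5)→tasted(G5,D2) ✓  (H3,D3,G1)→tasted(G1,D3) ✓  (H3,D3,G3)→tasted(G3,D3) ✓
Counterexamples (restrictor triples failing the scope): 1.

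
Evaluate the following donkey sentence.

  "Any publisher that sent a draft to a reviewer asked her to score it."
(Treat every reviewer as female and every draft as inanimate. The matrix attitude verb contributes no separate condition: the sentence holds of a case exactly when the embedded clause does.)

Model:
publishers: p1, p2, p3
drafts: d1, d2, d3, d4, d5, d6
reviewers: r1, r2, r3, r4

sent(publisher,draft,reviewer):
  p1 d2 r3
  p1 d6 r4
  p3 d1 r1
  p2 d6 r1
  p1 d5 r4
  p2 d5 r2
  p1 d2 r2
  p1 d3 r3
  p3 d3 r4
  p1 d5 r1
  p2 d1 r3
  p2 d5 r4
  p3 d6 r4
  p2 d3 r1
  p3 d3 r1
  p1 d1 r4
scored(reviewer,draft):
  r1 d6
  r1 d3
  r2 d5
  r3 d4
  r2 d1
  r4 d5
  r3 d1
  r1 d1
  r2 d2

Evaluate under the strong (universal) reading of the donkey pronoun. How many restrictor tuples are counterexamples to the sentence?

"her" takes "a reviewer" as antecedent and "it" takes "a draft"; both are donkey pronouns co-varying with the restrictor.
Strong reading: for every (p,d,r) with sent(p,d,r), scored(r,d).
Restrictor triples: (p1,d1,r4)→scored(r4,d1) ✗  (p1,d2,r2)→scored(r2,d2) ✓  (p1,d2,r3)→scored(r3,d2) ✗  (p1,d3,r3)→scored(r3,d3) ✗  (p1,d5,r1)→scored(r1,d5) ✗  (p1,d5,r4)→scored(r4,d5) ✓  (p1,d6,r4)→scored(r4,d6) ✗  (p2,d1,r3)→scored(r3,d1) ✓  (p2,d3,r1)→scored(r1,d3) ✓  (p2,d5,r2)→scored(r2,d5) ✓  (p2,d5,r4)→scored(r4,d5) ✓  (p2,d6,r1)→scored(r1,d6) ✓  (p3,d1,r1)→scored(r1,d1) ✓  (p3,d3,r1)→scored(r1,d3) ✓  (p3,d3,r4)→scored(r4,d3) ✗  (p3,d6,r4)→scored(r4,d6) ✗
Counterexamples (restrictor triples failing the scope): 7.

7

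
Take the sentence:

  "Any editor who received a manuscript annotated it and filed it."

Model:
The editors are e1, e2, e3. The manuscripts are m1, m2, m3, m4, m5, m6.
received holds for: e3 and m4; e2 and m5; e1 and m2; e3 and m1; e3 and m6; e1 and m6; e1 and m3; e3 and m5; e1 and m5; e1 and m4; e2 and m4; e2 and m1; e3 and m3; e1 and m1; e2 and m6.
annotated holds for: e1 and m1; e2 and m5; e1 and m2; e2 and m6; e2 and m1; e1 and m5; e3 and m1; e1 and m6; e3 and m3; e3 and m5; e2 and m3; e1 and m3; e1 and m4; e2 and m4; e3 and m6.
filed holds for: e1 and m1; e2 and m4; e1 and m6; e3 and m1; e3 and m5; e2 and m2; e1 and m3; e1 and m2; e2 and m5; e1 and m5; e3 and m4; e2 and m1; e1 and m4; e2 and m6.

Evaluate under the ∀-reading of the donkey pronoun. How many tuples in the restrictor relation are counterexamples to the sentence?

"it" takes "a manuscript" as antecedent — a donkey pronoun bound across the clause boundary.
Strong reading: for every (e,m) with received(e,m), annotated(e,m) ∧ filed(e,m).
Restrictor pairs: (e1,m1) ✓  (e1,m2) ✓  (e1,m3) ✓  (e1,m4) ✓  (e1,m5) ✓  (e1,m6) ✓  (e2,m1) ✓  (e2,m4) ✓  (e2,m5) ✓  (e2,m6) ✓  (e3,m1) ✓  (e3,m3) ✗  (e3,m4) ✗  (e3,m5) ✓  (e3,m6) ✗
Counterexamples (restrictor pairs failing the scope): 3.

3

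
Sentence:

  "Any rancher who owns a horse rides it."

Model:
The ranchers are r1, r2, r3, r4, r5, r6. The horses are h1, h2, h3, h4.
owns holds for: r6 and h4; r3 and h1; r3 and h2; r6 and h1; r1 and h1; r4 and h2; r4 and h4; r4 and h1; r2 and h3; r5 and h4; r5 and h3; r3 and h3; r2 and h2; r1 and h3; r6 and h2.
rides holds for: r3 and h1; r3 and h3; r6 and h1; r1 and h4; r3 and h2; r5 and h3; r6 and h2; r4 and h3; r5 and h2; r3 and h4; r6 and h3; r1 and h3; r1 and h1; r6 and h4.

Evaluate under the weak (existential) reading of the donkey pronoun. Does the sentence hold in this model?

False

"it" takes "a horse" as antecedent — a donkey pronoun bound across the clause boundary.
Weak reading: every rancher r with some owns-horse has at least one owns-horse h such that rides(r,h).
Per rancher: r1:✓  r2:✗  r3:✓  r4:✗  r5:✓  r6:✓
r2 has no witness among its owns-horses.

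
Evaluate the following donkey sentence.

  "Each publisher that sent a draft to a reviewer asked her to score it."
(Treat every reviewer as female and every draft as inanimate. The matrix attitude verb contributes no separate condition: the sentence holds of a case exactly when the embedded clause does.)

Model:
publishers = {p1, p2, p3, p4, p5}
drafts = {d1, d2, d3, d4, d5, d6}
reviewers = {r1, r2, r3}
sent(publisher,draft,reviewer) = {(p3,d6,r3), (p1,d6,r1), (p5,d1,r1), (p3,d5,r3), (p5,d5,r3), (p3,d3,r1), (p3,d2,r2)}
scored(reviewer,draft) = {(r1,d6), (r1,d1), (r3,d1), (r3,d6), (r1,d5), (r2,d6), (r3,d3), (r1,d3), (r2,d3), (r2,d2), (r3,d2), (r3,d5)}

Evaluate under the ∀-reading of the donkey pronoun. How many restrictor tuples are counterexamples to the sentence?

"her" takes "a reviewer" as antecedent and "it" takes "a draft"; both are donkey pronouns co-varying with the restrictor.
Strong reading: for every (p,d,r) with sent(p,d,r), scored(r,d).
Restrictor triples: (p1,d6,r1)→scored(r1,d6) ✓  (p3,d2,r2)→scored(r2,d2) ✓  (p3,d3,r1)→scored(r1,d3) ✓  (p3,d5,r3)→scored(r3,d5) ✓  (p3,d6,r3)→scored(r3,d6) ✓  (p5,d1,r1)→scored(r1,d1) ✓  (p5,d5,r3)→scored(r3,d5) ✓
Counterexamples (restrictor triples failing the scope): 0.

0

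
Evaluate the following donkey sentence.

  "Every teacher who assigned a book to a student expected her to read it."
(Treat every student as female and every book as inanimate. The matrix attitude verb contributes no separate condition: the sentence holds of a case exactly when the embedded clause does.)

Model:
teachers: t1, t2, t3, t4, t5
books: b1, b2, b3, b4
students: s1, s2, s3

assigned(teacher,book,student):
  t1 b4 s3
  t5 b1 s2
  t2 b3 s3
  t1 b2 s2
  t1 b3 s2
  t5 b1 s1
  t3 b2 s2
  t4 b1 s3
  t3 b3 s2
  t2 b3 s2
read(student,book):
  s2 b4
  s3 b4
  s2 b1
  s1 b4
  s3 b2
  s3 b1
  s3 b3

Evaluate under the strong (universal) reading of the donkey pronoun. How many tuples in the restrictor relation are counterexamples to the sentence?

"her" takes "a student" as antecedent and "it" takes "a book"; both are donkey pronouns co-varying with the restrictor.
Strong reading: for every (t,b,s) with assigned(t,b,s), read(s,b).
Restrictor triples: (t1,b2,s2)→read(s2,b2) ✗  (t1,b3,s2)→read(s2,b3) ✗  (t1,b4,s3)→read(s3,b4) ✓  (t2,b3,s2)→read(s2,b3) ✗  (t2,b3,s3)→read(s3,b3) ✓  (t3,b2,s2)→read(s2,b2) ✗  (t3,b3,s2)→read(s2,b3) ✗  (t4,b1,s3)→read(s3,b1) ✓  (t5,b1,s1)→read(s1,b1) ✗  (t5,b1,s2)→read(s2,b1) ✓
Counterexamples (restrictor triples failing the scope): 6.

6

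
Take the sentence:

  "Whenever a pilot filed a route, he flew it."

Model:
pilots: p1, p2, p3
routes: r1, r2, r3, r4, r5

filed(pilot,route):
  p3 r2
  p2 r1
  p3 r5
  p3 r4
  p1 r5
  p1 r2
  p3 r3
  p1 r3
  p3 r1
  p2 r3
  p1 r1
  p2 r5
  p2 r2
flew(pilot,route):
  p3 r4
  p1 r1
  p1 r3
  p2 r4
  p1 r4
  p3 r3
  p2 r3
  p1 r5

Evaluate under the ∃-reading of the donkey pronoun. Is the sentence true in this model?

True

"it" takes "a route" as antecedent — a donkey pronoun bound across the clause boundary.
Weak reading: every pilot p with some filed-route has at least one filed-route r such that flew(p,r).
Per pilot: p1:✓  p2:✓  p3:✓
Every pilot in the restrictor has a witness.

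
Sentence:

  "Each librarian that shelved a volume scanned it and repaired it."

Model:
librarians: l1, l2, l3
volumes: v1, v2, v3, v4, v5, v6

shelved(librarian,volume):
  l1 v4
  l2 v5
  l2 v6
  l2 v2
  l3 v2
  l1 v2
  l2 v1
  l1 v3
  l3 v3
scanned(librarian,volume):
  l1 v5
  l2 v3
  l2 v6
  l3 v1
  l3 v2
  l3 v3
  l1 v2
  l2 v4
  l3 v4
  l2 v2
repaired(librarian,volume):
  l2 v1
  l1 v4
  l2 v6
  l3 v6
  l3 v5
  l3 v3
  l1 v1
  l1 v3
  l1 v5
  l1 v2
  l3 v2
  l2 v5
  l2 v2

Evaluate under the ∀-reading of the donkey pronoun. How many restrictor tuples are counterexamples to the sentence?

4

"it" takes "a volume" as antecedent — a donkey pronoun bound across the clause boundary.
Strong reading: for every (l,v) with shelved(l,v), scanned(l,v) ∧ repaired(l,v).
Restrictor pairs: (l1,v2) ✓  (l1,v3) ✗  (l1,v4) ✗  (l2,v1) ✗  (l2,v2) ✓  (l2,v5) ✗  (l2,v6) ✓  (l3,v2) ✓  (l3,v3) ✓
Counterexamples (restrictor pairs failing the scope): 4.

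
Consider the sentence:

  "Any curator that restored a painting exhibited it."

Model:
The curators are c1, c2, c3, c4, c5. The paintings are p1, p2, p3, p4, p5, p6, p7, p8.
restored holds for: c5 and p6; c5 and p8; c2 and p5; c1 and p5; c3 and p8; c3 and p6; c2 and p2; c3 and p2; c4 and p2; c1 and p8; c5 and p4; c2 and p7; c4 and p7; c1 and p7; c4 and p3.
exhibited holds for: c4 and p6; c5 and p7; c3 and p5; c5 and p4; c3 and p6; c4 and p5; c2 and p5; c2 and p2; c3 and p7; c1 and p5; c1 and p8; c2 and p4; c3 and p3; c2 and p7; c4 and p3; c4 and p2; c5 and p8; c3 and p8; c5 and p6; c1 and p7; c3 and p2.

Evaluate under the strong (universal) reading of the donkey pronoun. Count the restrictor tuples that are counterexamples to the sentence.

1

"it" takes "a painting" as antecedent — a donkey pronoun bound across the clause boundary.
Strong reading: for every (c,p) with restored(c,p), exhibited(c,p).
Restrictor pairs: (c1,p5) ✓  (c1,p7) ✓  (c1,p8) ✓  (c2,p2) ✓  (c2,p5) ✓  (c2,p7) ✓  (c3,p2) ✓  (c3,p6) ✓  (c3,p8) ✓  (c4,p2) ✓  (c4,p3) ✓  (c4,p7) ✗  (c5,p4) ✓  (c5,p6) ✓  (c5,p8) ✓
Counterexamples (restrictor pairs failing the scope): 1.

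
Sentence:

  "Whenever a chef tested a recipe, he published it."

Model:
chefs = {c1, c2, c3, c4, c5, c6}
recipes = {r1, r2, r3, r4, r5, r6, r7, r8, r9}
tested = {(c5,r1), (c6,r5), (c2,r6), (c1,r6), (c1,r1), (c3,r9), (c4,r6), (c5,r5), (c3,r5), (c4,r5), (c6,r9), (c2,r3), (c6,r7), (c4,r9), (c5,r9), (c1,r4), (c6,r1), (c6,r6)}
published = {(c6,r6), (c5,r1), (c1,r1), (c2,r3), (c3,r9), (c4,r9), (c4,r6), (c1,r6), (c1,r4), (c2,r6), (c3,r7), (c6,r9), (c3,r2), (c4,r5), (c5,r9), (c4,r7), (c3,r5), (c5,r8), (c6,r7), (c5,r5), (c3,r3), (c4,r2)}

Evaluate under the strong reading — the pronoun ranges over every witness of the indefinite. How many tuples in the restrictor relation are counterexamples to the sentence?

"it" takes "a recipe" as antecedent — a donkey pronoun bound across the clause boundary.
Strong reading: for every (c,r) with tested(c,r), published(c,r).
Restrictor pairs: (c1,r1) ✓  (c1,r4) ✓  (c1,r6) ✓  (c2,r3) ✓  (c2,r6) ✓  (c3,r5) ✓  (c3,r9) ✓  (c4,r5) ✓  (c4,r6) ✓  (c4,r9) ✓  (c5,r1) ✓  (c5,r5) ✓  (c5,r9) ✓  (c6,r1) ✗  (c6,r5) ✗  (c6,r6) ✓  (c6,r7) ✓  (c6,r9) ✓
Counterexamples (restrictor pairs failing the scope): 2.

2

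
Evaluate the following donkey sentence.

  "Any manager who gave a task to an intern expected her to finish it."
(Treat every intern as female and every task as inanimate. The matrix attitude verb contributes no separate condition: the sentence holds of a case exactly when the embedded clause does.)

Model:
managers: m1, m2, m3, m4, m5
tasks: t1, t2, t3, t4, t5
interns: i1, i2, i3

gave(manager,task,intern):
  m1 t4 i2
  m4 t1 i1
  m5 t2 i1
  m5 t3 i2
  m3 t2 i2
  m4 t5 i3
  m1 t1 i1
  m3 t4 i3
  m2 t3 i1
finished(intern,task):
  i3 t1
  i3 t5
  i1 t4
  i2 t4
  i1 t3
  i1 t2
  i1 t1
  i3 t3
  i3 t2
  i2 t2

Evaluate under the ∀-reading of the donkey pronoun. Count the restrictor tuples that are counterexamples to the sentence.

"her" takes "an intern" as antecedent and "it" takes "a task"; both are donkey pronouns co-varying with the restrictor.
Strong reading: for every (m,t,i) with gave(m,t,i), finished(i,t).
Restrictor triples: (m1,t1,i1)→finished(i1,t1) ✓  (m1,t4,i2)→finished(i2,t4) ✓  (m2,t3,i1)→finished(i1,t3) ✓  (m3,t2,i2)→finished(i2,t2) ✓  (m3,t4,i3)→finished(i3,t4) ✗  (m4,t1,i1)→finished(i1,t1) ✓  (m4,t5,i3)→finished(i3,t5) ✓  (m5,t2,i1)→finished(i1,t2) ✓  (m5,t3,i2)→finished(i2,t3) ✗
Counterexamples (restrictor triples failing the scope): 2.

2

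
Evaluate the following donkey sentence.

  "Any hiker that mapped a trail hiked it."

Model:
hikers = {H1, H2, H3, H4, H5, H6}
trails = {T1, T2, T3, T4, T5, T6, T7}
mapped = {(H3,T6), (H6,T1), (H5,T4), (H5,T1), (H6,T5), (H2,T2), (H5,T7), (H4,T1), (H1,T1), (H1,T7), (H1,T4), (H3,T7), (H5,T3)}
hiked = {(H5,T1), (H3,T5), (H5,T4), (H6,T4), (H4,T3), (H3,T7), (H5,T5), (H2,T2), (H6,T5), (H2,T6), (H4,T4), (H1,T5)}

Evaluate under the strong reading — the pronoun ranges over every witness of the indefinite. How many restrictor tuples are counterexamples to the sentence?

8

"it" takes "a trail" as antecedent — a donkey pronoun bound across the clause boundary.
Strong reading: for every (h,t) with mapped(h,t), hiked(h,t).
Restrictor pairs: (H1,T1) ✗  (H1,T4) ✗  (H1,T7) ✗  (H2,T2) ✓  (H3,T6) ✗  (H3,T7) ✓  (H4,T1) ✗  (H5,T1) ✓  (H5,T3) ✗  (H5,T4) ✓  (H5,T7) ✗  (H6,T1) ✗  (H6,T5) ✓
Counterexamples (restrictor pairs failing the scope): 8.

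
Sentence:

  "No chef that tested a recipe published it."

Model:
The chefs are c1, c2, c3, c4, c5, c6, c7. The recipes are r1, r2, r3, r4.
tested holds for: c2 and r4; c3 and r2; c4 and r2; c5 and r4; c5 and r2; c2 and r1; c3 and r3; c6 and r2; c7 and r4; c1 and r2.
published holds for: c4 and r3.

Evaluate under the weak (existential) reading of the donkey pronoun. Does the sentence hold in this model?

True

"it" takes "a recipe" as antecedent — a donkey pronoun bound across the clause boundary.
Truth condition: for no (c,r) with tested(c,r) does published(c,r) hold.
Restrictor pairs — does the scope hold? (c1,r2):fails  (c2,r1):fails  (c2,r4):fails  (c3,r2):fails  (c3,r3):fails  (c4,r2):fails  (c5,r2):fails  (c5,r4):fails  (c6,r2):fails  (c7,r4):fails
Scope holds for no restrictor pair, so the sentence is true.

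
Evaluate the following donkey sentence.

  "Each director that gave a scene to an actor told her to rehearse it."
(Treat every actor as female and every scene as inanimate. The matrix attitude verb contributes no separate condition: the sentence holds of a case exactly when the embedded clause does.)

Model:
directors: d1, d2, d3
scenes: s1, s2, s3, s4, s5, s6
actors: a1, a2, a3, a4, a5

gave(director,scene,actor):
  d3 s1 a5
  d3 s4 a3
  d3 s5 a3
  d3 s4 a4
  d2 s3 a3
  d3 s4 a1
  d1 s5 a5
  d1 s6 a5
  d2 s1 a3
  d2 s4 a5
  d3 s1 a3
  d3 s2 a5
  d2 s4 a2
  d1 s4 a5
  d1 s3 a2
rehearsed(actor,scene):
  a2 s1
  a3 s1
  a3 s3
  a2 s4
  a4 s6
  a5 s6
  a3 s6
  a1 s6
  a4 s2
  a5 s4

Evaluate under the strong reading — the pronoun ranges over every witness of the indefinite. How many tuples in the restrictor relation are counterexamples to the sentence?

"her" takes "an actor" as antecedent and "it" takes "a scene"; both are donkey pronouns co-varying with the restrictor.
Strong reading: for every (d,s,a) with gave(d,s,a), rehearsed(a,s).
Restrictor triples: (d1,s3,a2)→rehearsed(a2,s3) ✗  (d1,s4,a5)→rehearsed(a5,s4) ✓  (d1,s5,a5)→rehearsed(a5,s5) ✗  (d1,s6,a5)→rehearsed(a5,s6) ✓  (d2,s1,a3)→rehearsed(a3,s1) ✓  (d2,s3,a3)→rehearsed(a3,s3) ✓  (d2,s4,a2)→rehearsed(a2,s4) ✓  (d2,s4,a5)→rehearsed(a5,s4) ✓  (d3,s1,a3)→rehearsed(a3,s1) ✓  (d3,s1,a5)→rehearsed(a5,s1) ✗  (d3,s2,a5)→rehearsed(a5,s2) ✗  (d3,s4,a1)→rehearsed(a1,s4) ✗  (d3,s4,a3)→rehearsed(a3,s4) ✗  (d3,s4,a4)→rehearsed(a4,s4) ✗  (d3,s5,a3)→rehearsed(a3,s5) ✗
Counterexamples (restrictor triples failing the scope): 8.

8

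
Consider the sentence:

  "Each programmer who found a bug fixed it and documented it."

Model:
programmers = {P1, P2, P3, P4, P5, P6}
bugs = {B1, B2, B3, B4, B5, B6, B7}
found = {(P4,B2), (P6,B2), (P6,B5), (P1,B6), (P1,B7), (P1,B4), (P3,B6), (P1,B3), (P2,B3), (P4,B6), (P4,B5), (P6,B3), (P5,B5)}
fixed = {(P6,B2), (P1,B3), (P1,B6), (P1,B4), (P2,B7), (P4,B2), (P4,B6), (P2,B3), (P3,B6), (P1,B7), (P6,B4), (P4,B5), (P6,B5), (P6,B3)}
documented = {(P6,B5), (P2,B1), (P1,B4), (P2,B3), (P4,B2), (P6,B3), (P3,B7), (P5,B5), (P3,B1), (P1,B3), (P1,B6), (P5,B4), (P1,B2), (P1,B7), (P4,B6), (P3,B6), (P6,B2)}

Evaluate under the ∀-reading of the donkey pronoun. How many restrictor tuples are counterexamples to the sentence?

2

"it" takes "a bug" as antecedent — a donkey pronoun bound across the clause boundary.
Strong reading: for every (p,b) with found(p,b), fixed(p,b) ∧ documented(p,b).
Restrictor pairs: (P1,B3) ✓  (P1,B4) ✓  (P1,B6) ✓  (P1,B7) ✓  (P2,B3) ✓  (P3,B6) ✓  (P4,B2) ✓  (P4,B5) ✗  (P4,B6) ✓  (P5,B5) ✗  (P6,B2) ✓  (P6,B3) ✓  (P6,B5) ✓
Counterexamples (restrictor pairs failing the scope): 2.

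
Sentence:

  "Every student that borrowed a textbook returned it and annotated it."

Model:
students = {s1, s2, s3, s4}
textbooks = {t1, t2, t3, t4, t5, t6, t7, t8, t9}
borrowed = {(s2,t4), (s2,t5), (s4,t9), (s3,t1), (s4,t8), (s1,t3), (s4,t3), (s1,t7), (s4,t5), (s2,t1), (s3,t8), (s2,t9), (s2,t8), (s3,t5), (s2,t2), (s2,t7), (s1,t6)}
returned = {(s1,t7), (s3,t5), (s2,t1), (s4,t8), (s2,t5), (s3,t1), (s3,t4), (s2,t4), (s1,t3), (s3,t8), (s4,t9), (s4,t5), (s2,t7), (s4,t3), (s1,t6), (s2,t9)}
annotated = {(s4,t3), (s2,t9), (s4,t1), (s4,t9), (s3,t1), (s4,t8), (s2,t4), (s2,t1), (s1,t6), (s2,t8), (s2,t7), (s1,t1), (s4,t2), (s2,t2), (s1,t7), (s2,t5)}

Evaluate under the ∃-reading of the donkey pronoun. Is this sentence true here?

"it" takes "a textbook" as antecedent — a donkey pronoun bound across the clause boundary.
Weak reading: every student s with some borrowed-textbook has at least one borrowed-textbook t such that returned(s,t) ∧ annotated(s,t).
Per student: s1:✓  s2:✓  s3:✓  s4:✓
Every student in the restrictor has a witness.

True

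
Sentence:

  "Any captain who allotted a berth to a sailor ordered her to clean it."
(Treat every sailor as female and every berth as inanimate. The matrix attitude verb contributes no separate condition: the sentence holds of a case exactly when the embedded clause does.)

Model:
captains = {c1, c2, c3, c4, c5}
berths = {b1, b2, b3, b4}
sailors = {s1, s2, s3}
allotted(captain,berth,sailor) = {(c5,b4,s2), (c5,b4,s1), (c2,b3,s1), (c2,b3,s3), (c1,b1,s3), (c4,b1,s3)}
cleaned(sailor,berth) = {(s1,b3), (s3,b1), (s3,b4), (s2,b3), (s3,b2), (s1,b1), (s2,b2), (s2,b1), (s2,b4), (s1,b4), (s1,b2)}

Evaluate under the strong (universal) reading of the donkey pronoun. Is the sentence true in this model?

"her" takes "a sailor" as antecedent and "it" takes "a berth"; both are donkey pronouns co-varying with the restrictor.
Strong reading: for every (c,b,s) with allotted(c,b,s), cleaned(s,b).
Restrictor triples: (c1,b1,s3)→cleaned(s3,b1) ✓  (c2,b3,s1)→cleaned(s1,b3) ✓  (c2,b3,s3)→cleaned(s3,b3) ✗  (c4,b1,s3)→cleaned(s3,b1) ✓  (c5,b4,s1)→cleaned(s1,b4) ✓  (c5,b4,s2)→cleaned(s2,b4) ✓
Counterexample: (c2,b3,s3) — cleaned(s3,b3) does not hold.

False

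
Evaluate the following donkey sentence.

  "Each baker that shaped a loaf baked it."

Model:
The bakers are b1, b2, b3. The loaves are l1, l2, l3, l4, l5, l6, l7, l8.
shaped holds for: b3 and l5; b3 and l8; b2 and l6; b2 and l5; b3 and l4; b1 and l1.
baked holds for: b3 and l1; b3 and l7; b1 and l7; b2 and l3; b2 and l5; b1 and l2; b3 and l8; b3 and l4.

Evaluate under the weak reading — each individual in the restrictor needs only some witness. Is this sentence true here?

False

"it" takes "a loaf" as antecedent — a donkey pronoun bound across the clause boundary.
Weak reading: every baker b with some shaped-loaf has at least one shaped-loaf l such that baked(b,l).
Per baker: b1:✗  b2:✓  b3:✓
b1 has no witness among its shaped-loaves.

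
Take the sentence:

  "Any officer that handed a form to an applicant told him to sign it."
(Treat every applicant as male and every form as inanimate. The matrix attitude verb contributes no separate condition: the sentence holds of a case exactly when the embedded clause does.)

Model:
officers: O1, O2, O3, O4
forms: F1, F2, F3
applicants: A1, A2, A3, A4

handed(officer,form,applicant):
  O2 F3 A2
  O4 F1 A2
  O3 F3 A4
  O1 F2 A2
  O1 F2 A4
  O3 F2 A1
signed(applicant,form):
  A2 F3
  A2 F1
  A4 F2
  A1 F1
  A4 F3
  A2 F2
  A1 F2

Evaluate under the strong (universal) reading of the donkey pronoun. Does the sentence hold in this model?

"him" takes "an applicant" as antecedent and "it" takes "a form"; both are donkey pronouns co-varying with the restrictor.
Strong reading: for every (o,f,a) with handed(o,f,a), signed(a,f).
Restrictor triples: (O1,F2,A2)→signed(A2,F2) ✓  (O1,F2,A4)→signed(A4,F2) ✓  (O2,F3,A2)→signed(A2,F3) ✓  (O3,F2,A1)→signed(A1,F2) ✓  (O3,F3,A4)→signed(A4,F3) ✓  (O4,F1,A2)→signed(A2,F1) ✓
Every restrictor triple satisfies the scope.

True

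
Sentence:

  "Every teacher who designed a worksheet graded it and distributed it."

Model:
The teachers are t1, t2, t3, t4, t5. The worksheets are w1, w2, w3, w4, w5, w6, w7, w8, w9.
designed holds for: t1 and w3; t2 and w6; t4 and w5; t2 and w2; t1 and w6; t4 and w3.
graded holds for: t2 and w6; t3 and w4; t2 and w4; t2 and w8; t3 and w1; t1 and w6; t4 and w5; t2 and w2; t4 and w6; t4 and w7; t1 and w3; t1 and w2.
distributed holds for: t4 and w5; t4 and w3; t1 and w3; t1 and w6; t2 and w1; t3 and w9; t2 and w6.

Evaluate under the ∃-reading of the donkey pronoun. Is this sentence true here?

"it" takes "a worksheet" as antecedent — a donkey pronoun bound across the clause boundary.
Weak reading: every teacher t with some designed-worksheet has at least one designed-worksheet w such that graded(t,w) ∧ distributed(t,w).
Per teacher: t1:✓  t2:✓  t4:✓
Every teacher in the restrictor has a witness.

True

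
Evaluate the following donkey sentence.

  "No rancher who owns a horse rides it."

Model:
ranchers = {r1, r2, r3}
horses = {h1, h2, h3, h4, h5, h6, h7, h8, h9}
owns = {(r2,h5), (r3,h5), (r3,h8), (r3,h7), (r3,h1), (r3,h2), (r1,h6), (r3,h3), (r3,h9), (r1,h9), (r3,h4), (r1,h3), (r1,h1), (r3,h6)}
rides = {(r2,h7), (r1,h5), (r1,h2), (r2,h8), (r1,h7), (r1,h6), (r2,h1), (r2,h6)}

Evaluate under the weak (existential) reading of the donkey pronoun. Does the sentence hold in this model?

"it" takes "a horse" as antecedent — a donkey pronoun bound across the clause boundary.
Truth condition: for no (r,h) with owns(r,h) does rides(r,h) hold.
Restrictor pairs — does the scope hold? (r1,h1):fails  (r1,h3):fails  (r1,h6):holds  (r1,h9):fails  (r2,h5):fails  (r3,h1):fails  (r3,h2):fails  (r3,h3):fails  (r3,h4):fails  (r3,h5):fails  (r3,h6):fails  (r3,h7):fails  (r3,h8):fails  (r3,h9):fails
Scope holds for 1 pair(s), so the sentence is false.

False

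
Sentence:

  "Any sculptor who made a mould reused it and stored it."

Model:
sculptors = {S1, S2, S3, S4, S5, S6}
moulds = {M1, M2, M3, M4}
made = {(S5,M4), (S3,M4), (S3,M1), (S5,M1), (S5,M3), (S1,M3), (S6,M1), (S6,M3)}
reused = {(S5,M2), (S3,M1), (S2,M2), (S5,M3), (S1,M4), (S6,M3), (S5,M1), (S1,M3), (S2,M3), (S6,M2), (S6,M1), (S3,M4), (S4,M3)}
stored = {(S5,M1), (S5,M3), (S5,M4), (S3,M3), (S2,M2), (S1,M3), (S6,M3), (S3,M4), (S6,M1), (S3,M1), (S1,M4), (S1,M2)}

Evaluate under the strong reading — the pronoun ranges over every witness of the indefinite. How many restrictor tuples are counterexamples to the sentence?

1

"it" takes "a mould" as antecedent — a donkey pronoun bound across the clause boundary.
Strong reading: for every (s,m) with made(s,m), reused(s,m) ∧ stored(s,m).
Restrictor pairs: (S1,M3) ✓  (S3,M1) ✓  (S3,M4) ✓  (S5,M1) ✓  (S5,M3) ✓  (S5,M4) ✗  (S6,M1) ✓  (S6,M3) ✓
Counterexamples (restrictor pairs failing the scope): 1.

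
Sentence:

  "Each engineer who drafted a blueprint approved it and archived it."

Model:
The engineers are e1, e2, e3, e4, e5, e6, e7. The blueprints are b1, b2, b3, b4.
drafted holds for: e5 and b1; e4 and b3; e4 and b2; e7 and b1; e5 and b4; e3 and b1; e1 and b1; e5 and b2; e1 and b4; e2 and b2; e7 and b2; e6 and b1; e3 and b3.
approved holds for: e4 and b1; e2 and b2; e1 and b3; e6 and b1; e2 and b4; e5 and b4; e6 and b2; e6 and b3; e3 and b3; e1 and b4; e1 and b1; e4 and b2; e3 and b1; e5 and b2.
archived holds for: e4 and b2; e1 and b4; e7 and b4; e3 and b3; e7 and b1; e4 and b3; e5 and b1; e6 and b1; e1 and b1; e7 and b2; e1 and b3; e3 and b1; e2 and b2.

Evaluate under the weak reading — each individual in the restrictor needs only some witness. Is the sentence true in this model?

False

"it" takes "a blueprint" as antecedent — a donkey pronoun bound across the clause boundary.
Weak reading: every engineer e with some drafted-blueprint has at least one drafted-blueprint b such that approved(e,b) ∧ archived(e,b).
Per engineer: e1:✓  e2:✓  e3:✓  e4:✓  e5:✗  e6:✓  e7:✗
e5 has no witness among its drafted-blueprints.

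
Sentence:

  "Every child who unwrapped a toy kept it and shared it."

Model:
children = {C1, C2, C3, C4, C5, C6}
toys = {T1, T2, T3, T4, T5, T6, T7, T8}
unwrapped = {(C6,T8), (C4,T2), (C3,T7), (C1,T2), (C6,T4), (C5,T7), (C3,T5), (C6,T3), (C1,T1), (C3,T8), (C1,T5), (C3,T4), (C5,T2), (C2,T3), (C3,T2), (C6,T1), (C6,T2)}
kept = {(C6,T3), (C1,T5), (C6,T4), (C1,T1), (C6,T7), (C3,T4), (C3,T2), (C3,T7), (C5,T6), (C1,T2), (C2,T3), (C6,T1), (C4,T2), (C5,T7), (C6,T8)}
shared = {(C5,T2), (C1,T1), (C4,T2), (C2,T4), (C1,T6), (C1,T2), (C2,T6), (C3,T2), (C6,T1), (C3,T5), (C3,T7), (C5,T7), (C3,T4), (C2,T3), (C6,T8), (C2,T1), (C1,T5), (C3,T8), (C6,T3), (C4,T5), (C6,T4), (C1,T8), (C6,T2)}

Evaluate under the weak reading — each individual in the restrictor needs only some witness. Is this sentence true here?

"it" takes "a toy" as antecedent — a donkey pronoun bound across the clause boundary.
Weak reading: every child c with some unwrapped-toy has at least one unwrapped-toy t such that kept(c,t) ∧ shared(c,t).
Per child: C1:✓  C2:✓  C3:✓  C4:✓  C5:✓  C6:✓
Every child in the restrictor has a witness.

True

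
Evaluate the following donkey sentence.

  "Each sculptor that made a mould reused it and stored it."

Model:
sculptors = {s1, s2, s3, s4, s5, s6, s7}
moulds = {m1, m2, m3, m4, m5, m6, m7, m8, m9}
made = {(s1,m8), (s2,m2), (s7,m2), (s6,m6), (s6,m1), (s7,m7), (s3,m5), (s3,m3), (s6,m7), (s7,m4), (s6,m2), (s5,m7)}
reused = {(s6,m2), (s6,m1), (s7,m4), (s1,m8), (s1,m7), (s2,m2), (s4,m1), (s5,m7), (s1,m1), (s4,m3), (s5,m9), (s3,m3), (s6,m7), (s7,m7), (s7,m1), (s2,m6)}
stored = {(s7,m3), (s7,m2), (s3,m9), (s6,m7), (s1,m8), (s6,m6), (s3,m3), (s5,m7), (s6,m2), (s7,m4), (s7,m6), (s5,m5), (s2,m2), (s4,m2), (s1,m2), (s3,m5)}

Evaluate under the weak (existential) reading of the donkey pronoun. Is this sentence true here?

True

"it" takes "a mould" as antecedent — a donkey pronoun bound across the clause boundary.
Weak reading: every sculptor s with some made-mould has at least one made-mould m such that reused(s,m) ∧ stored(s,m).
Per sculptor: s1:✓  s2:✓  s3:✓  s5:✓  s6:✓  s7:✓
Every sculptor in the restrictor has a witness.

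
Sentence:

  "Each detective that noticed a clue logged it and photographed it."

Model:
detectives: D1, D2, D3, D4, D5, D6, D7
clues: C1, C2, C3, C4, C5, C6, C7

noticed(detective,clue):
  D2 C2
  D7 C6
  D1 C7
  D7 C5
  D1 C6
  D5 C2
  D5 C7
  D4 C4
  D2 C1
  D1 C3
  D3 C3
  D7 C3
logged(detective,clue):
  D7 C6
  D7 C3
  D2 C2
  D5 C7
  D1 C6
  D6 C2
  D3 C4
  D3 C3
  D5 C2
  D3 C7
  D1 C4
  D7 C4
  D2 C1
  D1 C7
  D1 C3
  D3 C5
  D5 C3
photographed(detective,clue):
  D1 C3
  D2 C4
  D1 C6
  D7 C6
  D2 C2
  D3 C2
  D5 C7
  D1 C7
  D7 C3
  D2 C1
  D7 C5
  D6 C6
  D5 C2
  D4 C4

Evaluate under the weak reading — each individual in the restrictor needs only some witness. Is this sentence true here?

"it" takes "a clue" as antecedent — a donkey pronoun bound across the clause boundary.
Weak reading: every detective d with some noticed-clue has at least one noticed-clue c such that logged(d,c) ∧ photographed(d,c).
Per detective: D1:✓  D2:✓  D3:✗  D4:✗  D5:✓  D7:✓
D3 has no witness among its noticed-clues.

False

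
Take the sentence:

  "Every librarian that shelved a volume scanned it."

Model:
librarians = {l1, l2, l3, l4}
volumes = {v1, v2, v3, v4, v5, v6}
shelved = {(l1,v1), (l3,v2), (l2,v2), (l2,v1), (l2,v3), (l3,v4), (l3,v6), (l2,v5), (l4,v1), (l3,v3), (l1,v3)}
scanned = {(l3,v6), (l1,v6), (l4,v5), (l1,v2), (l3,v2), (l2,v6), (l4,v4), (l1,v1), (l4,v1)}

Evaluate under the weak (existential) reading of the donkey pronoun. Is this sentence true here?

"it" takes "a volume" as antecedent — a donkey pronoun bound across the clause boundary.
Weak reading: every librarian l with some shelved-volume has at least one shelved-volume v such that scanned(l,v).
Per librarian: l1:✓  l2:✗  l3:✓  l4:✓
l2 has no witness among its shelved-volumes.

False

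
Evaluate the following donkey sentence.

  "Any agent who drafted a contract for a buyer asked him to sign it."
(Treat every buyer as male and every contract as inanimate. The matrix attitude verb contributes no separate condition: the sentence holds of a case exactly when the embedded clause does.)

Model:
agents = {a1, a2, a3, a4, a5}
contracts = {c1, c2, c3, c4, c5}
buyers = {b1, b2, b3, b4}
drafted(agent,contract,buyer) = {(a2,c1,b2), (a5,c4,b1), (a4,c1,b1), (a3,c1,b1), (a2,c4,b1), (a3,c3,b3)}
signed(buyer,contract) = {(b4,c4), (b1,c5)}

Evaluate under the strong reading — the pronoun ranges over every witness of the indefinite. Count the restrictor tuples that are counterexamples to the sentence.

"him" takes "a buyer" as antecedent and "it" takes "a contract"; both are donkey pronouns co-varying with the restrictor.
Strong reading: for every (a,c,b) with drafted(a,c,b), signed(b,c).
Restrictor triples: (a2,c1,b2)→signed(b2,c1) ✗  (a2,c4,b1)→signed(b1,c4) ✗  (a3,c1,b1)→signed(b1,c1) ✗  (a3,c3,b3)→signed(b3,c3) ✗  (a4,c1,b1)→signed(b1,c1) ✗  (a5,c4,b1)→signed(b1,c4) ✗
Counterexamples (restrictor triples failing the scope): 6.

6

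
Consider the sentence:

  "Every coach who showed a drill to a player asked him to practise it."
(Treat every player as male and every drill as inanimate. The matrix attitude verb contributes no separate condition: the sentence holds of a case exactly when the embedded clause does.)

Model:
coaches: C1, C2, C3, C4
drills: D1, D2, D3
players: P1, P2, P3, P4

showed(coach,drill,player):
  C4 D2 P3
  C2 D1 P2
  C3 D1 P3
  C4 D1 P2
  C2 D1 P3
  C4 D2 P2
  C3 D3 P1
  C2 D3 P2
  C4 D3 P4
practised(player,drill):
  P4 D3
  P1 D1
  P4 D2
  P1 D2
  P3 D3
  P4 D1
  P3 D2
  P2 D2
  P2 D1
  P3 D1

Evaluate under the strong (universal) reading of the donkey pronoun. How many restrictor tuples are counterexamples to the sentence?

"him" takes "a player" as antecedent and "it" takes "a drill"; both are donkey pronouns co-varying with the restrictor.
Strong reading: for every (c,d,p) with showed(c,d,p), practised(p,d).
Restrictor triples: (C2,D1,P2)→practised(P2,D1) ✓  (C2,D1,P3)→practised(P3,D1) ✓  (C2,D3,P2)→practised(P2,D3) ✗  (C3,D1,P3)→practised(P3,D1) ✓  (C3,D3,P1)→practised(P1,D3) ✗  (C4,D1,P2)→practised(P2,D1) ✓  (C4,D2,P2)→practised(P2,D2) ✓  (C4,D2,P3)→practised(P3,D2) ✓  (C4,D3,P4)→practised(P4,D3) ✓
Counterexamples (restrictor triples failing the scope): 2.

2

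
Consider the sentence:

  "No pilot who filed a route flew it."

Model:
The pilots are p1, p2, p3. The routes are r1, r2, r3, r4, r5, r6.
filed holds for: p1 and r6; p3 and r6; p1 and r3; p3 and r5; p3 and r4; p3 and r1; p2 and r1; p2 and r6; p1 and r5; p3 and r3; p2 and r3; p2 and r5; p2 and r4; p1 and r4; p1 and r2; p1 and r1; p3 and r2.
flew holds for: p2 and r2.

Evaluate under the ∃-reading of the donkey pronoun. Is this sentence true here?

True

"it" takes "a route" as antecedent — a donkey pronoun bound across the clause boundary.
Truth condition: for no (p,r) with filed(p,r) does flew(p,r) hold.
Restrictor pairs — does the scope hold? (p1,r1):fails  (p1,r2):fails  (p1,r3):fails  (p1,r4):fails  (p1,r5):fails  (p1,r6):fails  (p2,r1):fails  (p2,r3):fails  (p2,r4):fails  (p2,r5):fails  (p2,r6):fails  (p3,r1):fails  (p3,r2):fails  (p3,r3):fails  (p3,r4):fails  (p3,r5):fails  (p3,r6):fails
Scope holds for no restrictor pair, so the sentence is true.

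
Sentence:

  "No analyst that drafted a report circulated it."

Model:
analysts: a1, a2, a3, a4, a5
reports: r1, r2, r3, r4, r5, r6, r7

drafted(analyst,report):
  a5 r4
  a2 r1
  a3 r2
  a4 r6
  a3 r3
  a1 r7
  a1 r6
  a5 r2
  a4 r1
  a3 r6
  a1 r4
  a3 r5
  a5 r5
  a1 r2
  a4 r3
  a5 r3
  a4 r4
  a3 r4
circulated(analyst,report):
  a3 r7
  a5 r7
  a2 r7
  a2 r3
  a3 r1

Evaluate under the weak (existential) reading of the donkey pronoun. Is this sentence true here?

"it" takes "a report" as antecedent — a donkey pronoun bound across the clause boundary.
Truth condition: for no (a,r) with drafted(a,r) does circulated(a,r) hold.
Restrictor pairs — does the scope hold? (a1,r2):fails  (a1,r4):fails  (a1,r6):fails  (a1,r7):fails  (a2,r1):fails  (a3,r2):fails  (a3,r3):fails  (a3,r4):fails  (a3,r5):fails  (a3,r6):fails  (a4,r1):fails  (a4,r3):fails  (a4,r4):fails  (a4,r6):fails  (a5,r2):fails  (a5,r3):fails  (a5,r4):fails  (a5,r5):fails
Scope holds for no restrictor pair, so the sentence is true.

True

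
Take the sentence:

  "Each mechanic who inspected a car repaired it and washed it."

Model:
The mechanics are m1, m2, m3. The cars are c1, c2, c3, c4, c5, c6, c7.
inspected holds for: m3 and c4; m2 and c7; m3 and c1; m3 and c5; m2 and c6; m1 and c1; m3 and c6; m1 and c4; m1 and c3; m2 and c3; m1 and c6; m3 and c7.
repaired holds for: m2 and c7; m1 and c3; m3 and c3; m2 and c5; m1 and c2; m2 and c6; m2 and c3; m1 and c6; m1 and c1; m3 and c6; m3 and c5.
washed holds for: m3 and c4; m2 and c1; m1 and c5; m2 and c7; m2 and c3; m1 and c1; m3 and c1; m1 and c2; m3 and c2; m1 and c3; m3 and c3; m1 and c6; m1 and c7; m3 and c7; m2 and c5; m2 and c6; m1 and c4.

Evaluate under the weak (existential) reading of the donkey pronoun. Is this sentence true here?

"it" takes "a car" as antecedent — a donkey pronoun bound across the clause boundary.
Weak reading: every mechanic m with some inspected-car has at least one inspected-car c such that repaired(m,c) ∧ washed(m,c).
Per mechanic: m1:✓  m2:✓  m3:✗
m3 has no witness among its inspected-cars.

False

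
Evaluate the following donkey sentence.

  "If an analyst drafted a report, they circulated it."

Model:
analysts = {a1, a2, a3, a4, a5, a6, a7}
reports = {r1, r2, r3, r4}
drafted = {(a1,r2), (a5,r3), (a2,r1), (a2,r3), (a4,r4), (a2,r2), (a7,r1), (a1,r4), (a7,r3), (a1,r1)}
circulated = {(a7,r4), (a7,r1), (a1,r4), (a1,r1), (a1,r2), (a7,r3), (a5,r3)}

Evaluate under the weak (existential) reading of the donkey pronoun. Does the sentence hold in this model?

"it" takes "a report" as antecedent — a donkey pronoun bound across the clause boundary.
Weak reading: every analyst a with some drafted-report has at least one drafted-report r such that circulated(a,r).
Per analyst: a1:✓  a2:✗  a4:✗  a5:✓  a7:✓
a2 has no witness among its drafted-reports.

False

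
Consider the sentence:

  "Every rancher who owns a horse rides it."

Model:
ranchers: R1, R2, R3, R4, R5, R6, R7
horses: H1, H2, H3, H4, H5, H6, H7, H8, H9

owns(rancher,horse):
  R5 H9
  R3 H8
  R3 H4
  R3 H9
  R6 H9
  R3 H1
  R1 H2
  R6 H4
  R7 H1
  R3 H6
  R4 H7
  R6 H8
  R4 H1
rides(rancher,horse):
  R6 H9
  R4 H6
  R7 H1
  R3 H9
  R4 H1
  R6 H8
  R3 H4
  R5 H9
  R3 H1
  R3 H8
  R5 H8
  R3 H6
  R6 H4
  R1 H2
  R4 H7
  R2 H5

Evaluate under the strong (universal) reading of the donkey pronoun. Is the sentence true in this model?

"it" takes "a horse" as antecedent — a donkey pronoun bound across the clause boundary.
Strong reading: for every (r,h) with owns(r,h), rides(r,h).
Restrictor pairs: (R1,H2) ✓  (R3,H1) ✓  (R3,H4) ✓  (R3,H6) ✓  (R3,H8) ✓  (R3,H9) ✓  (R4,H1) ✓  (R4,H7) ✓  (R5,H9) ✓  (R6,H4) ✓  (R6,H8) ✓  (R6,H9) ✓  (R7,H1) ✓
Every restrictor pair satisfies the scope.

True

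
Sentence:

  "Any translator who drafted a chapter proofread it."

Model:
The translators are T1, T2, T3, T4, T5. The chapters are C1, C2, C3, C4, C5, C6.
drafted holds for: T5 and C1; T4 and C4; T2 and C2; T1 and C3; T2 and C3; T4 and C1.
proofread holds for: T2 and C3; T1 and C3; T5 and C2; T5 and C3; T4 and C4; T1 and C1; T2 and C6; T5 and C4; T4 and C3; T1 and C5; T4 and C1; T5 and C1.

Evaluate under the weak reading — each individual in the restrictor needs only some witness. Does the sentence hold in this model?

"it" takes "a chapter" as antecedent — a donkey pronoun bound across the clause boundary.
Weak reading: every translator t with some drafted-chapter has at least one drafted-chapter c such that proofread(t,c).
Per translator: T1:✓  T2:✓  T4:✓  T5:✓
Every translator in the restrictor has a witness.

True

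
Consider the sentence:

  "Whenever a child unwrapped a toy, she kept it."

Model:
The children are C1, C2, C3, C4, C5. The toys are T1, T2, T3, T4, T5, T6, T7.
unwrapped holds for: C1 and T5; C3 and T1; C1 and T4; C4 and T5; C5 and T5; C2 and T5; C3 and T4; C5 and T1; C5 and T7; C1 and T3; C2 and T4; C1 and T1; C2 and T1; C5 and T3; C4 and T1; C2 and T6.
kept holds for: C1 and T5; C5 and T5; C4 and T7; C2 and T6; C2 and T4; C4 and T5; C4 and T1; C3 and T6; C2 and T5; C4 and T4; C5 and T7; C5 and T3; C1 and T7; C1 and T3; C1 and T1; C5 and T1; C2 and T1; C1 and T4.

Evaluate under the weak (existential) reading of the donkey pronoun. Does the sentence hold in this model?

"it" takes "a toy" as antecedent — a donkey pronoun bound across the clause boundary.
Weak reading: every child c with some unwrapped-toy has at least one unwrapped-toy t such that kept(c,t).
Per child: C1:✓  C2:✓  C3:✗  C4:✓  C5:✓
C3 has no witness among its unwrapped-toys.

False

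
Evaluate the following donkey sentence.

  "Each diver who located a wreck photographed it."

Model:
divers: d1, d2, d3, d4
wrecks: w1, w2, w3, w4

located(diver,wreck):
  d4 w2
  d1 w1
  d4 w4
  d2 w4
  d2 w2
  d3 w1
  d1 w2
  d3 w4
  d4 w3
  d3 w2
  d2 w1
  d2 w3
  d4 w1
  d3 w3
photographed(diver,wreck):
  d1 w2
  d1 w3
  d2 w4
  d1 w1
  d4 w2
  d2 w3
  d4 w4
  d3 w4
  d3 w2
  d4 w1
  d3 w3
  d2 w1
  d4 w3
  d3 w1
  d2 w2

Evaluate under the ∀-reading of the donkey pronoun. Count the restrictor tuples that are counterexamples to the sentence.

0

"it" takes "a wreck" as antecedent — a donkey pronoun bound across the clause boundary.
Strong reading: for every (d,w) with located(d,w), photographed(d,w).
Restrictor pairs: (d1,w1) ✓  (d1,w2) ✓  (d2,w1) ✓  (d2,w2) ✓  (d2,w3) ✓  (d2,w4) ✓  (d3,w1) ✓  (d3,w2) ✓  (d3,w3) ✓  (d3,w4) ✓  (d4,w1) ✓  (d4,w2) ✓  (d4,w3) ✓  (d4,w4) ✓
Counterexamples (restrictor pairs failing the scope): 0.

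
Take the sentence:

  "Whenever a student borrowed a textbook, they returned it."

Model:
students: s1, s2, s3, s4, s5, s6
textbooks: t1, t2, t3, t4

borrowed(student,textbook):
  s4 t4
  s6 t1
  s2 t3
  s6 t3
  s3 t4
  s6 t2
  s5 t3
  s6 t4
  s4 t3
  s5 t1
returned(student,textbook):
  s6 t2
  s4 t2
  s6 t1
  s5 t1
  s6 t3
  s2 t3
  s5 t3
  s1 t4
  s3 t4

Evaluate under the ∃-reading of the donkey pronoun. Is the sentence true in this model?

"it" takes "a textbook" as antecedent — a donkey pronoun bound across the clause boundary.
Weak reading: every student s with some borrowed-textbook has at least one borrowed-textbook t such that returned(s,t).
Per student: s2:✓  s3:✓  s4:✗  s5:✓  s6:✓
s4 has no witness among its borrowed-textbooks.

False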